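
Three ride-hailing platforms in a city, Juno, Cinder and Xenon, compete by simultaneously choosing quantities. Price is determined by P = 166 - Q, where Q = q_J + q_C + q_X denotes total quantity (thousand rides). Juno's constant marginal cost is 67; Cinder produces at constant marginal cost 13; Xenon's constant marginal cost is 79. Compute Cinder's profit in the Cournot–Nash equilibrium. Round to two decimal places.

4658.06

Juno's profit: π_J = (166 - Q)q_J - (67q_J). Setting ∂π_J/∂q_J = 0: 99 - 2q_J - (q_C + q_X) = 0.
Cinder's first-order condition: 153 - 2q_C - (q_J + q_X) = 0.
Xenon's first-order condition: 87 - 2q_X - (q_J + q_C) = 0.
Adding the 3 conditions: 339 − 2Q − 2Q = 0, i.e. Q = 339/4.
Back-substituting: q_J = (99 − 339/4) = 57/4, q_C = (153 − 339/4) = 273/4, q_X = (87 − 339/4) = 9/4.
Price P = 166 - 339/4 = 325/4.
Cinder's profit: (325/4 - 13)·(273/4) = 4658.0625.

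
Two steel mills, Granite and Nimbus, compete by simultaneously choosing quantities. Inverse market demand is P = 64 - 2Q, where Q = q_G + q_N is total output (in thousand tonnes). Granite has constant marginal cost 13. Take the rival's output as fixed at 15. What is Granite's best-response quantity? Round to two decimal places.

5.25

With the rival's output fixed at 15, Granite's profit is π_G = (64 - 2·15 - 2q_G)q_G - (13q_G) = (34 - 2q_G)q_G - (13q_G).
∂π_G/∂q_G = 21 - 4q_G = 0, so q_G = 21/4.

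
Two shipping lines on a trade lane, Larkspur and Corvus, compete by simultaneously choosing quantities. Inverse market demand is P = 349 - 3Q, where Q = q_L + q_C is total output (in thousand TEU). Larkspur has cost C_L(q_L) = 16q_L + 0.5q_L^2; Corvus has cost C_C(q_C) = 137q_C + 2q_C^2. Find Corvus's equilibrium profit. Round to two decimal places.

316.08

Larkspur's profit: π_L = (349 - 3Q)q_L - (16q_L + (1/2)q_L²). Setting ∂π_L/∂q_L = 0: 333 - 7q_L - 3(q_C) = 0.
Corvus's profit: π_C = (349 - 3Q)q_C - (137q_C + 2q_C²). Setting ∂π_C/∂q_C = 0: 212 - 10q_C - 3(q_L) = 0.
Rearranging gives the reaction functions q_L = (333 - 3q_C)/7 and q_C = (212 - 3q_L)/10.
Solving the pair: q_L = 44.1639, q_C = 485/61.
Price P = 349 - 3·52.1148 = 192.6557.
Corvus's profit: 192.6557·(485/61) - 137·(485/61) - 2(485/61)² = 316.0777.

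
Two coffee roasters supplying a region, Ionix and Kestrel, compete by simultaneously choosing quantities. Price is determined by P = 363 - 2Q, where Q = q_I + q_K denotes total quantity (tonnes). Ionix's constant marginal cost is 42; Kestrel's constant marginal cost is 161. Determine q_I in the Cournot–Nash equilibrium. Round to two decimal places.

Ionix's profit: π_I = (363 - 2Q)q_I - (42q_I). Setting ∂π_I/∂q_I = 0: 321 - 4q_I - 2(q_K) = 0.
Kestrel's first-order condition: 202 - 4q_K - 2(q_I) = 0.
Best responses: q_I = (321 - 2q_K)/4, q_K = (202 - 2q_I)/4.
Solving the pair: q_I = 220/3, q_K = 83/6.

73.33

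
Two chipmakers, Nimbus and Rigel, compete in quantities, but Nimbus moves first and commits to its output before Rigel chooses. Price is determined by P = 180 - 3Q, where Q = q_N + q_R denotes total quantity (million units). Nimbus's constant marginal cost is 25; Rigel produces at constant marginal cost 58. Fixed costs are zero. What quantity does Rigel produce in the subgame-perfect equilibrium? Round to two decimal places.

4.67

The follower Rigel best-responds to any q_N: π_R = (180 - 3Q)q_R - 58q_R.
Follower FOC: 122 - 3q_N - 6q_R = 0, so q_R(q_N) = (122 - 3q_N)/6.
Nimbus substitutes q_R(q_N) into its own profit: π_N = q_N(180 - 3q_N - (122 - 3q_N)/2) - 25q_N = (119 - (3/2)q_N)q_N - 25q_N.
The leader's first-order condition 94 - 3q_N = 0 yields q_N = 94/3.
Then q_R = (122 - 3·(94/3))/6 = 14/3.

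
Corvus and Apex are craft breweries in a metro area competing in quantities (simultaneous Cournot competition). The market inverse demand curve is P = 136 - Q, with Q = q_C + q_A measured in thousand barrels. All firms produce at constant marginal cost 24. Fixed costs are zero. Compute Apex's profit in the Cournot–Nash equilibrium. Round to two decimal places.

Each firm earns π_i = (136 - Q)q_i - 24q_i.
Setting ∂π_i/∂q_i = 0 with rivals' quantities fixed: 112 - 2q_i - q_j = 0.
By symmetry each firm produces the same amount; substituting q_j = q_i yields q_i = 112/3.
Price P = 136 - 224/3 = 184/3.
Apex's profit: (184/3 - 24)·(112/3) = 1393.7778.

1393.78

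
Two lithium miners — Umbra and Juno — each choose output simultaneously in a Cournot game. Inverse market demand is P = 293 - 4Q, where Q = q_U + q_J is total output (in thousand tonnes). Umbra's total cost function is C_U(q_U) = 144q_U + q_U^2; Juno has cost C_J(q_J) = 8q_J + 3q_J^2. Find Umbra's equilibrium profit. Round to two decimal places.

291.01

Umbra's profit: π_U = (293 - 4Q)q_U - (144q_U + q_U²). Setting ∂π_U/∂q_U = 0: 149 - 10q_U - 4(q_J) = 0.
Juno's profit: π_J = (293 - 4Q)q_J - (8q_J + 3q_J²). Setting ∂π_J/∂q_J = 0: 285 - 14q_J - 4(q_U) = 0.
Best responses: q_U = (149 - 4q_J)/10, q_J = (285 - 4q_U)/14.
Substituting one into the other gives q_U = 473/62 and q_J = 1127/62.
Price P = 293 - 4·(800/31) = 189.7742.
Umbra's profit: 189.7742·(473/62) - 144·(473/62) - (473/62)² = 291.0107.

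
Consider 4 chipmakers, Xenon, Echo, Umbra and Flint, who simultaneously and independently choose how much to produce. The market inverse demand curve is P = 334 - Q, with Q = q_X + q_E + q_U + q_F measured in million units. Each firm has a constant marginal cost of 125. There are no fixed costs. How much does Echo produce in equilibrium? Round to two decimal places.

41.80

Each firm earns π_i = (334 - Q)q_i - 125q_i.
Setting ∂π_i/∂q_i = 0 with rivals' quantities fixed: 209 - 2q_i - Σ_{j≠i} q_j = 0.
By symmetry each firm produces the same amount; substituting Σ_{j≠i} q_j = 3q_i yields q_i = 209/5.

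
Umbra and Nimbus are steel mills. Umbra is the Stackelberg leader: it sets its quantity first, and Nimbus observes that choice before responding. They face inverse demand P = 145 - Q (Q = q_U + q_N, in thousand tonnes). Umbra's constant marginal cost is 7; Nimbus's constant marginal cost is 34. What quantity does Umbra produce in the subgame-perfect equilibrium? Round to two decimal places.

82.50

The follower Nimbus best-responds to any q_U: π_N = (145 - Q)q_N - 34q_N.
Follower FOC: 111 - q_U - 2q_N = 0, so q_N(q_U) = (111 - q_U)/2.
The leader anticipates this reaction. Substituting into P = 145 - Q gives P = 179/2 - (1/2)q_U, so π_U = (179/2 - (1/2)q_U)q_U - 7q_U.
Leader FOC: 165/2 - q_U = 0, so q_U = 165/2.
Then q_N = (111 - 165/2)/2 = 57/4.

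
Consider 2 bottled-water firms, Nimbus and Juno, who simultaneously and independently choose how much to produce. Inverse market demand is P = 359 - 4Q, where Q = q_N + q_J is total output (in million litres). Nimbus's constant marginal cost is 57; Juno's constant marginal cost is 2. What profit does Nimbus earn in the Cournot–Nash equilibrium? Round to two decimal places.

1694.69

Nimbus's profit: π_N = (359 - 4Q)q_N - (57q_N). Setting ∂π_N/∂q_N = 0: 302 - 8q_N - 4(q_J) = 0.
Juno's profit: π_J = (359 - 4Q)q_J - (2q_J). Setting ∂π_J/∂q_J = 0: 357 - 8q_J - 4(q_N) = 0.
Rearranging gives the reaction functions q_N = (302 - 4q_J)/8 and q_J = (357 - 4q_N)/8.
Substituting one into the other gives q_N = 247/12 and q_J = 103/3.
Price P = 359 - 4·(659/12) = 418/3.
Nimbus's profit: (418/3 - 57)·(247/12) = 1694.6944.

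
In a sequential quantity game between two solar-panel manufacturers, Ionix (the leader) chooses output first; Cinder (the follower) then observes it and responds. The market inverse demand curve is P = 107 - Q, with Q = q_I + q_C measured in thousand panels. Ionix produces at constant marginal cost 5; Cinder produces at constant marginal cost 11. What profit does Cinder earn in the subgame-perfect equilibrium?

Solve by backward induction. Given q_I, the follower Cinder maximises π_C = (107 - q_I - q_C)q_C - 11q_C.
∂π_C/∂q_C = 96 - q_I - 2q_C = 0 gives the reaction function q_C = (96 - q_I)/2.
Ionix substitutes q_C(q_I) into its own profit: π_I = q_I(107 - q_I - (96 - q_I)/2) - 5q_I = (59 - (1/2)q_I)q_I - 5q_I.
Leader FOC: 54 - q_I = 0, so q_I = 54.
Then q_C = (96 - 54)/2 = 21.
Price P = 107 - 75 = 32.
Cinder's profit: (32 - 11)·21 = 441.

441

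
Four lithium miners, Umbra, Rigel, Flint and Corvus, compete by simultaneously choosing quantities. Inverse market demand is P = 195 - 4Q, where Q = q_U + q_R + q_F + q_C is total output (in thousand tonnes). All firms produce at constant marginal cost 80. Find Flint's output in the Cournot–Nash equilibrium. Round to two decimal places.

A representative firm's profit is π_i = q_i(195 - 4Q) - 80q_i.
Setting ∂π_i/∂q_i = 0 with rivals' quantities fixed: 115 - 8q_i - 4·Σ_{j≠i} q_j = 0.
With identical firms every q_j equals q_i, so Σ_{j≠i} q_j = 3q_i and 115 = 20q_i, giving q_i = 23/4.

5.75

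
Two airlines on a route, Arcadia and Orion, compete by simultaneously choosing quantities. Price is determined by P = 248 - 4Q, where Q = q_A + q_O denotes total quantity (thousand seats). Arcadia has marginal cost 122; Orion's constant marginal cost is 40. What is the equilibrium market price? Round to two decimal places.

Arcadia's profit: π_A = (248 - 4Q)q_A - (122q_A). Setting ∂π_A/∂q_A = 0: 126 - 8q_A - 4(q_O) = 0.
Orion's profit: π_O = (248 - 4Q)q_O - (40q_O). Setting ∂π_O/∂q_O = 0: 208 - 8q_O - 4(q_A) = 0.
So q_A = (126 - 4q_O)/8 and q_O = (208 - 4q_A)/8.
Substituting one into the other gives q_A = 11/3 and q_O = 145/6.
Total output Q = 167/6, so price P = 248 - 4·(167/6) = 410/3.

136.67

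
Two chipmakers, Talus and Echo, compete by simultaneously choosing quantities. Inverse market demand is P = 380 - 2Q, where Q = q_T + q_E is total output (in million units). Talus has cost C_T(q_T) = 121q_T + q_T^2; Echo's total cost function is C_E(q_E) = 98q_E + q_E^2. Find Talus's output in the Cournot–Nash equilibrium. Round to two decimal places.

30.94

Talus's profit: π_T = (380 - 2Q)q_T - (121q_T + q_T²). Setting ∂π_T/∂q_T = 0: 259 - 6q_T - 2(q_E) = 0.
Echo's first-order condition: 282 - 6q_E - 2(q_T) = 0.
Best responses: q_T = (259 - 2q_E)/6, q_E = (282 - 2q_T)/6.
Substituting one into the other gives q_T = 495/16 and q_E = 587/16.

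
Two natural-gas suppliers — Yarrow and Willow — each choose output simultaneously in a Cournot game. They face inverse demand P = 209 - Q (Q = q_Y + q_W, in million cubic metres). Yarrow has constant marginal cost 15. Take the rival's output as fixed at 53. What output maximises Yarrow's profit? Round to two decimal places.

70.50

With the rival's output fixed at 53, Yarrow's profit is π_Y = (209 - 53 - q_Y)q_Y - (15q_Y) = (156 - q_Y)q_Y - (15q_Y).
∂π_Y/∂q_Y = 141 - 2q_Y = 0, so q_Y = 141/2.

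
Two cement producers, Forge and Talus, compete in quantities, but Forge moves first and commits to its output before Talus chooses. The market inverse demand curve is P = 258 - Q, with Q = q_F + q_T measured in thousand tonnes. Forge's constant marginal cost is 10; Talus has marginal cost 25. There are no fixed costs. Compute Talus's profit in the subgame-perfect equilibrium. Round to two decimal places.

2575.56

Solve by backward induction. Given q_F, the follower Talus maximises π_T = (258 - q_F - q_T)q_T - 25q_T.
Setting the follower's marginal profit to zero, 233 - q_F - 2q_T = 0, i.e. q_T = (233 - q_F)/2.
The leader anticipates this reaction. Substituting into P = 258 - Q gives P = 283/2 - (1/2)q_F, so π_F = (283/2 - (1/2)q_F)q_F - 10q_F.
Leader FOC: 263/2 - q_F = 0, so q_F = 263/2.
Then q_T = (233 - 263/2)/2 = 203/4.
Price P = 258 - 729/4 = 303/4.
Talus's profit: (303/4 - 25)·(203/4) = 2575.5625.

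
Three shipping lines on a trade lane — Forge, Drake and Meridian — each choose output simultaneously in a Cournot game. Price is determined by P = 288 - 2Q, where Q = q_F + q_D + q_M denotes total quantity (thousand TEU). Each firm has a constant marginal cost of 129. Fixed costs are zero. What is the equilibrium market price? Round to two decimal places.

Each firm earns π_i = (288 - 2Q)q_i - 129q_i.
Setting ∂π_i/∂q_i = 0 with rivals' quantities fixed: 159 - 4q_i - 2·Σ_{j≠i} q_j = 0.
With identical firms every q_j equals q_i, so Σ_{j≠i} q_j = 2q_i and 159 = 8q_i, giving q_i = 159/8.
Total output Q = 477/8, so price P = 288 - 2·(477/8) = 675/4.

168.75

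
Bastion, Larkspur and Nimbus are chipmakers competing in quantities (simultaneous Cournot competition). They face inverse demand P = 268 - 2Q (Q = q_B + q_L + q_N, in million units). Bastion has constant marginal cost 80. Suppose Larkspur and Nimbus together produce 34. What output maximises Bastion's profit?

With rivals' combined output fixed at 34, Bastion's profit is π_B = (268 - 2·34 - 2q_B)q_B - (80q_B) = (200 - 2q_B)q_B - (80q_B).
∂π_B/∂q_B = 120 - 4q_B = 0, so q_B = 30.

30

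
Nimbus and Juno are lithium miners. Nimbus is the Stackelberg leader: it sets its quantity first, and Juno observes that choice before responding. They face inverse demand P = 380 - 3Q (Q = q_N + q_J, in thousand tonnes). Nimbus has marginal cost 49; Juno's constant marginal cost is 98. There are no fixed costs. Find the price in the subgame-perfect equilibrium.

Solve by backward induction. Given q_N, the follower Juno maximises π_J = (380 - 3q_N - 3q_J)q_J - 98q_J.
∂π_J/∂q_J = 282 - 3q_N - 6q_J = 0 gives the reaction function q_J = (282 - 3q_N)/6.
Nimbus substitutes q_J(q_N) into its own profit: π_N = q_N(380 - 3q_N - (282 - 3q_N)/2) - 49q_N = (239 - (3/2)q_N)q_N - 49q_N.
Maximising: ∂π_N/∂q_N = 190 - 3q_N = 0, giving q_N = 190/3.
Then q_J = (282 - 3·(190/3))/6 = 46/3.
Total output Q = 236/3, so price P = 380 - 3·(236/3) = 144.

144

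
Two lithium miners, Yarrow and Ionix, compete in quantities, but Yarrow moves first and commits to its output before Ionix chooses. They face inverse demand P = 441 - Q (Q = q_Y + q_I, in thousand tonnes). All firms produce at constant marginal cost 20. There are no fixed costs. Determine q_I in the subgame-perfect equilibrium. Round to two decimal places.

105.25

Solve by backward induction. Given q_Y, the follower Ionix maximises π_I = (441 - q_Y - q_I)q_I - 20q_I.
Setting the follower's marginal profit to zero, 421 - q_Y - 2q_I = 0, i.e. q_I = (421 - q_Y)/2.
The leader anticipates this reaction. Substituting into P = 441 - Q gives P = 461/2 - (1/2)q_Y, so π_Y = (461/2 - (1/2)q_Y)q_Y - 20q_Y.
Leader FOC: 421/2 - q_Y = 0, so q_Y = 421/2.
Then q_I = (421 - 421/2)/2 = 421/4.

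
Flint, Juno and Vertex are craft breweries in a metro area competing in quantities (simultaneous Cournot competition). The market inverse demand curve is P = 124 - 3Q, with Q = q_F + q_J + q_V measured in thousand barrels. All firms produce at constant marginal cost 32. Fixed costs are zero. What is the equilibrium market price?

55

A representative firm's profit is π_i = q_i(124 - 3Q) - 32q_i.
Setting ∂π_i/∂q_i = 0 with rivals' quantities fixed: 92 - 6q_i - 3·Σ_{j≠i} q_j = 0.
By symmetry each firm produces the same amount; substituting Σ_{j≠i} q_j = 2q_i yields q_i = 92/12 = 23/3.
Total output Q = 23, so price P = 124 - 3·23 = 55.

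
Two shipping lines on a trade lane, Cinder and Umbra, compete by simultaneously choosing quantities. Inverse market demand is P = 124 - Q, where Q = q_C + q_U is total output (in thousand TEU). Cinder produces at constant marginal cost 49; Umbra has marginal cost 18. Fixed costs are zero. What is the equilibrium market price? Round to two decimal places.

Cinder's profit: π_C = (124 - Q)q_C - (49q_C). Setting ∂π_C/∂q_C = 0: 75 - 2q_C - (q_U) = 0.
Umbra's profit: π_U = (124 - Q)q_U - (18q_U). Setting ∂π_U/∂q_U = 0: 106 - 2q_U - (q_C) = 0.
Rearranging gives the reaction functions q_C = (75 - q_U)/2 and q_U = (106 - q_C)/2.
Substituting one into the other gives q_C = 44/3 and q_U = 137/3.
Total output Q = 181/3, so price P = 124 - 181/3 = 191/3.

63.67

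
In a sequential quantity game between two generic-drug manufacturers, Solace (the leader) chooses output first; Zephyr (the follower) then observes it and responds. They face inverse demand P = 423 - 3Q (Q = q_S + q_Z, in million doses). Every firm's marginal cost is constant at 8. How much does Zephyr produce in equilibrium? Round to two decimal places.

34.58

Solve by backward induction. Given q_S, the follower Zephyr maximises π_Z = (423 - 3q_S - 3q_Z)q_Z - 8q_Z.
Setting the follower's marginal profit to zero, 415 - 3q_S - 6q_Z = 0, i.e. q_Z = (415 - 3q_S)/6.
Solace substitutes q_Z(q_S) into its own profit: π_S = q_S(423 - 3q_S - (415 - 3q_S)/2) - 8q_S = (431/2 - (3/2)q_S)q_S - 8q_S.
Leader FOC: 415/2 - 3q_S = 0, so q_S = 415/6.
Then q_Z = (415 - 3·(415/6))/6 = 415/12.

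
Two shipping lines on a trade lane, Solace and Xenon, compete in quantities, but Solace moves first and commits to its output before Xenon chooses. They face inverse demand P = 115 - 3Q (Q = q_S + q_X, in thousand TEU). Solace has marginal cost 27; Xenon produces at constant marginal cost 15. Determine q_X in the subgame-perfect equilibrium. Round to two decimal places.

Solve by backward induction. Given q_S, the follower Xenon maximises π_X = (115 - 3q_S - 3q_X)q_X - 15q_X.
Setting the follower's marginal profit to zero, 100 - 3q_S - 6q_X = 0, i.e. q_X = (100 - 3q_S)/6.
The leader anticipates this reaction. Substituting into P = 115 - 3Q gives P = 65 - (3/2)q_S, so π_S = (65 - (3/2)q_S)q_S - 27q_S.
Leader FOC: 38 - 3q_S = 0, so q_S = 38/3.
Then q_X = (100 - 3·(38/3))/6 = 31/3.

10.33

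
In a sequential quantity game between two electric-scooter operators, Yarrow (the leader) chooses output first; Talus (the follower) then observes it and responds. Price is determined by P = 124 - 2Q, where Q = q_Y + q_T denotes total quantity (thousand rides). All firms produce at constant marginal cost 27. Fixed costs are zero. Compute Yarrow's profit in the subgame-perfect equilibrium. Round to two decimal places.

588.06

Solve by backward induction. Given q_Y, the follower Talus maximises π_T = (124 - 2q_Y - 2q_T)q_T - 27q_T.
∂π_T/∂q_T = 97 - 2q_Y - 4q_T = 0 gives the reaction function q_T = (97 - 2q_Y)/4.
The leader anticipates this reaction. Substituting into P = 124 - 2Q gives P = 151/2 - q_Y, so π_Y = (151/2 - q_Y)q_Y - 27q_Y.
The leader's first-order condition 97/2 - 2q_Y = 0 yields q_Y = 97/4.
Then q_T = (97 - 2·(97/4))/4 = 97/8.
Price P = 124 - 2·(291/8) = 205/4.
Yarrow's profit: (205/4 - 27)·(97/4) = 588.0625.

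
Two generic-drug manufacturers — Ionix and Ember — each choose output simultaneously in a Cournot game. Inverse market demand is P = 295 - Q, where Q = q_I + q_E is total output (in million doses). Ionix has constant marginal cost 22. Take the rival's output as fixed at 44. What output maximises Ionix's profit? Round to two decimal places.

With the rival's output fixed at 44, Ionix's profit is π_I = (295 - 44 - q_I)q_I - (22q_I) = (251 - q_I)q_I - (22q_I).
∂π_I/∂q_I = 229 - 2q_I = 0, so q_I = 229/2.

114.50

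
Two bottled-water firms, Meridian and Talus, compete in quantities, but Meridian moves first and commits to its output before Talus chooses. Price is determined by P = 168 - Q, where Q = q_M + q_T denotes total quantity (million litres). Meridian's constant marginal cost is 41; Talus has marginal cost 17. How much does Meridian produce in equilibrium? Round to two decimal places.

Solve by backward induction. Given q_M, the follower Talus maximises π_T = (168 - q_M - q_T)q_T - 17q_T.
∂π_T/∂q_T = 151 - q_M - 2q_T = 0 gives the reaction function q_T = (151 - q_M)/2.
The leader anticipates this reaction. Substituting into P = 168 - Q gives P = 185/2 - (1/2)q_M, so π_M = (185/2 - (1/2)q_M)q_M - 41q_M.
The leader's first-order condition 103/2 - q_M = 0 yields q_M = 103/2.
Then q_T = (151 - 103/2)/2 = 199/4.

51.50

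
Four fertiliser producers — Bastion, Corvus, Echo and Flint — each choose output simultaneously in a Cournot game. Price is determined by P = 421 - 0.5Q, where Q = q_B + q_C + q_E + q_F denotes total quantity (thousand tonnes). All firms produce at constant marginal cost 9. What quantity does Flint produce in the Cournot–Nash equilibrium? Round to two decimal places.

164.80

Each firm earns π_i = (421 - 0.5Q)q_i - 9q_i.
First-order condition (treating rivals' output as given): 412 - q_i - (1/2)·Σ_{j≠i} q_j = 0.
By symmetry each firm produces the same amount; substituting Σ_{j≠i} q_j = 3q_i yields q_i = 412/(5/2) = 824/5.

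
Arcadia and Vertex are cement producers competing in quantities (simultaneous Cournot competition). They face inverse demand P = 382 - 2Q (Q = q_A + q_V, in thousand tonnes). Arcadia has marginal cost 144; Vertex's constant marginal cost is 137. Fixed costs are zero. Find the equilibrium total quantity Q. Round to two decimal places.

80.50

Arcadia's profit: π_A = (382 - 2Q)q_A - (144q_A). Setting ∂π_A/∂q_A = 0: 238 - 4q_A - 2(q_V) = 0.
Vertex's profit: π_V = (382 - 2Q)q_V - (137q_V). Setting ∂π_V/∂q_V = 0: 245 - 4q_V - 2(q_A) = 0.
So q_A = (238 - 2q_V)/4 and q_V = (245 - 2q_A)/4.
Substituting one into the other gives q_A = 77/2 and q_V = 42.
Total output Q = 77/2 + 42 = 161/2.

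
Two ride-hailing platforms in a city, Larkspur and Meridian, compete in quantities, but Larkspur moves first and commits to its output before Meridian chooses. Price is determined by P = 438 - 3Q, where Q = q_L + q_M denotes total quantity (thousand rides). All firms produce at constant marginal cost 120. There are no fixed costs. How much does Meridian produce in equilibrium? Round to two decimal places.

Solve by backward induction. Given q_L, the follower Meridian maximises π_M = (438 - 3q_L - 3q_M)q_M - 120q_M.
Setting the follower's marginal profit to zero, 318 - 3q_L - 6q_M = 0, i.e. q_M = (318 - 3q_L)/6.
Larkspur substitutes q_M(q_L) into its own profit: π_L = q_L(438 - 3q_L - (318 - 3q_L)/2) - 120q_L = (279 - (3/2)q_L)q_L - 120q_L.
Leader FOC: 159 - 3q_L = 0, so q_L = 53.
Then q_M = (318 - 3·53)/6 = 53/2.

26.50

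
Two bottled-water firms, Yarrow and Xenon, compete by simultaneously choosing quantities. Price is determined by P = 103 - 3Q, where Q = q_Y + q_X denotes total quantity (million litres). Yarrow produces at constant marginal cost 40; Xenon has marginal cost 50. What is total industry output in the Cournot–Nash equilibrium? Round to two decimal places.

Yarrow's profit: π_Y = (103 - 3Q)q_Y - (40q_Y). Setting ∂π_Y/∂q_Y = 0: 63 - 6q_Y - 3(q_X) = 0.
Xenon's first-order condition: 53 - 6q_X - 3(q_Y) = 0.
Best responses: q_Y = (63 - 3q_X)/6, q_X = (53 - 3q_Y)/6.
Substituting one into the other gives q_Y = 73/9 and q_X = 43/9.
Total output Q = 73/9 + 43/9 = 116/9.

12.89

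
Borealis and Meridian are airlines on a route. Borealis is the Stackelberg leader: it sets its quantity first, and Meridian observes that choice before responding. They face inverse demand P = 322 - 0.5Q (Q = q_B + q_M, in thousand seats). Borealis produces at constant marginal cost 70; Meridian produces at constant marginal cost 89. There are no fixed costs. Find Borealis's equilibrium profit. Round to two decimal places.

18360.25

Solve by backward induction. Given q_B, the follower Meridian maximises π_M = (322 - (1/2)q_B - (1/2)q_M)q_M - 89q_M.
Follower FOC: 233 - (1/2)q_B - q_M = 0, so q_M(q_B) = (233 - (1/2)q_B).
The leader anticipates this reaction. Substituting into P = 322 - 0.5Q gives P = 411/2 - (1/4)q_B, so π_B = (411/2 - (1/4)q_B)q_B - 70q_B.
The leader's first-order condition 271/2 - (1/2)q_B = 0 yields q_B = 271.
Then q_M = (233 - (1/2)·271) = 195/2.
Price P = 322 - (1/2)·(737/2) = 551/4.
Borealis's profit: (551/4 - 70)·271 = 18360.2500.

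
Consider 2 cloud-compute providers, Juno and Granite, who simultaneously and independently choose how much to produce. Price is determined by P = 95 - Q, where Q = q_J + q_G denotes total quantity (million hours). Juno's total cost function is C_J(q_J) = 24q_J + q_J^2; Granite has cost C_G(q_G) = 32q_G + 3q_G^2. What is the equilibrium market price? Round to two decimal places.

72.87

Juno's profit: π_J = (95 - Q)q_J - (24q_J + q_J²). Setting ∂π_J/∂q_J = 0: 71 - 4q_J - (q_G) = 0.
Granite's profit: π_G = (95 - Q)q_G - (32q_G + 3q_G²). Setting ∂π_G/∂q_G = 0: 63 - 8q_G - (q_J) = 0.
Best responses: q_J = (71 - q_G)/4, q_G = (63 - q_J)/8.
Substituting one into the other gives q_J = 505/31 and q_G = 181/31.
Total output Q = 686/31, so price P = 95 - 686/31 = 72.8710.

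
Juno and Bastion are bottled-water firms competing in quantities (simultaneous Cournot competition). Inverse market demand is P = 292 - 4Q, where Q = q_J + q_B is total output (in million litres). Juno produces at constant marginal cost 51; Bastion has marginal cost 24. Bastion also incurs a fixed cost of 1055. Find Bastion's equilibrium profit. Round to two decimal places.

Juno's profit: π_J = (292 - 4Q)q_J - (51q_J). Setting ∂π_J/∂q_J = 0: 241 - 8q_J - 4(q_B) = 0.
Bastion's profit: π_B = (292 - 4Q)q_B - (24q_B). Setting ∂π_B/∂q_B = 0: 268 - 8q_B - 4(q_J) = 0.
So q_J = (241 - 4q_B)/8 and q_B = (268 - 4q_J)/8.
Solving the pair: q_J = 107/6, q_B = 295/12.
Price P = 292 - 4·(509/12) = 367/3.
Bastion's profit: (367/3 - 24)·(295/12) - 1055 = 1362.3611.

1362.36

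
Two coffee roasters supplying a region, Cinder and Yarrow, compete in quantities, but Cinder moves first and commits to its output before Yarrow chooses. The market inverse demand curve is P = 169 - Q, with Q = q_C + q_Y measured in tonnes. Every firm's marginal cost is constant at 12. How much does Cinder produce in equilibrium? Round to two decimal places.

The follower Yarrow best-responds to any q_C: π_Y = (169 - Q)q_Y - 12q_Y.
Follower FOC: 157 - q_C - 2q_Y = 0, so q_Y(q_C) = (157 - q_C)/2.
The leader anticipates this reaction. Substituting into P = 169 - Q gives P = 181/2 - (1/2)q_C, so π_C = (181/2 - (1/2)q_C)q_C - 12q_C.
Leader FOC: 157/2 - q_C = 0, so q_C = 157/2.
Then q_Y = (157 - 157/2)/2 = 157/4.

78.50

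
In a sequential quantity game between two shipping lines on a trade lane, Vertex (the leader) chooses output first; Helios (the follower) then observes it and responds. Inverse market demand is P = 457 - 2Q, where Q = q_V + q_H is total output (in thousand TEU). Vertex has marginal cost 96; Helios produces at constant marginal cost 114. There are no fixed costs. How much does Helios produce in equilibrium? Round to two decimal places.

38.38

Solve by backward induction. Given q_V, the follower Helios maximises π_H = (457 - 2q_V - 2q_H)q_H - 114q_H.
Setting the follower's marginal profit to zero, 343 - 2q_V - 4q_H = 0, i.e. q_H = (343 - 2q_V)/4.
Vertex substitutes q_H(q_V) into its own profit: π_V = q_V(457 - 2q_V - (343 - 2q_V)/2) - 96q_V = (571/2 - q_V)q_V - 96q_V.
Maximising: ∂π_V/∂q_V = 379/2 - 2q_V = 0, giving q_V = 379/4.
Then q_H = (343 - 2·(379/4))/4 = 307/8.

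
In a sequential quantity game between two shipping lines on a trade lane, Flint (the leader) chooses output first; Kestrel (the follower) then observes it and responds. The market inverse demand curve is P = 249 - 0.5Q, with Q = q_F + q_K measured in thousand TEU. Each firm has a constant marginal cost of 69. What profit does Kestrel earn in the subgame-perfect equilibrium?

4050

Solve by backward induction. Given q_F, the follower Kestrel maximises π_K = (249 - (1/2)q_F - (1/2)q_K)q_K - 69q_K.
Setting the follower's marginal profit to zero, 180 - (1/2)q_F - q_K = 0, i.e. q_K = (180 - (1/2)q_F).
Flint substitutes q_K(q_F) into its own profit: π_F = q_F(249 - (1/2)q_F - (180 - (1/2)q_F)/2) - 69q_F = (159 - (1/4)q_F)q_F - 69q_F.
Maximising: ∂π_F/∂q_F = 90 - (1/2)q_F = 0, giving q_F = 180.
Then q_K = (180 - (1/2)·180) = 90.
Price P = 249 - (1/2)·270 = 114.
Kestrel's profit: (114 - 69)·90 = 4050.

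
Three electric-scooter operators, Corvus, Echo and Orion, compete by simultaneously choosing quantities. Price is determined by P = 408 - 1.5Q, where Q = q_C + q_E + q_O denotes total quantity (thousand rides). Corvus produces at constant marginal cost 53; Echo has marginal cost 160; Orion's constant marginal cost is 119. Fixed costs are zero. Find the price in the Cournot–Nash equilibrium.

Corvus's profit: π_C = (408 - 1.5Q)q_C - (53q_C). Setting ∂π_C/∂q_C = 0: 355 - 3q_C - (3/2)(q_E + q_O) = 0.
Echo's first-order condition: 248 - 3q_E - (3/2)(q_C + q_O) = 0.
Orion's profit: π_O = (408 - 1.5Q)q_O - (119q_O). Setting ∂π_O/∂q_O = 0: 289 - 3q_O - (3/2)(q_C + q_E) = 0.
Adding the 3 conditions: 892 − 3Q − 3Q = 0, i.e. Q = 446/3.
Back-substituting: q_C = (355 − 223)/(3/2) = 88, q_E = (248 − 223)/(3/2) = 50/3, q_O = (289 − 223)/(3/2) = 44.
Total output Q = 446/3, so price P = 408 - (3/2)·(446/3) = 185.

185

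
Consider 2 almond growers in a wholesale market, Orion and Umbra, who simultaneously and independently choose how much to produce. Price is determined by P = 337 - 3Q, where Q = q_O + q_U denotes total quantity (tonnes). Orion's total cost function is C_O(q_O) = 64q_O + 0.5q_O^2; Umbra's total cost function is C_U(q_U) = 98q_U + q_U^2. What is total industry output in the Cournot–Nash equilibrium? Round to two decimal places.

Orion's profit: π_O = (337 - 3Q)q_O - (64q_O + (1/2)q_O²). Setting ∂π_O/∂q_O = 0: 273 - 7q_O - 3(q_U) = 0.
Umbra's profit: π_U = (337 - 3Q)q_U - (98q_U + q_U²). Setting ∂π_U/∂q_U = 0: 239 - 8q_U - 3(q_O) = 0.
So q_O = (273 - 3q_U)/7 and q_U = (239 - 3q_O)/8.
Solving the pair: q_O = 1467/47, q_U = 854/47.
Total output Q = 1467/47 + 854/47 = 49.3830.

49.38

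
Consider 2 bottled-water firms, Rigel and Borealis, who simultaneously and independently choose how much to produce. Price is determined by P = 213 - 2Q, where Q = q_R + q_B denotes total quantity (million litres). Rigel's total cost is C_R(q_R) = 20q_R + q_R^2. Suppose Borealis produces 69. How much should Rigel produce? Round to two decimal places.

With the rival's output fixed at 69, Rigel's profit is π_R = (213 - 2·69 - 2q_R)q_R - (20q_R + q_R²) = (75 - 2q_R)q_R - (20q_R + q_R²).
∂π_R/∂q_R = 55 - 6q_R = 0, so q_R = 55/6.

9.17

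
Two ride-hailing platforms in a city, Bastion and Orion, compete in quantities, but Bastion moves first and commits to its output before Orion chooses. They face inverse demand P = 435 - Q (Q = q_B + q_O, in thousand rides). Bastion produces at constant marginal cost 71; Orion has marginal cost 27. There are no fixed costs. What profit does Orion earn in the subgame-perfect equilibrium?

15376

Solve by backward induction. Given q_B, the follower Orion maximises π_O = (435 - q_B - q_O)q_O - 27q_O.
Follower FOC: 408 - q_B - 2q_O = 0, so q_O(q_B) = (408 - q_B)/2.
Bastion substitutes q_O(q_B) into its own profit: π_B = q_B(435 - q_B - (408 - q_B)/2) - 71q_B = (231 - (1/2)q_B)q_B - 71q_B.
Maximising: ∂π_B/∂q_B = 160 - q_B = 0, giving q_B = 160.
Then q_O = (408 - 160)/2 = 124.
Price P = 435 - 284 = 151.
Orion's profit: (151 - 27)·124 = 15376.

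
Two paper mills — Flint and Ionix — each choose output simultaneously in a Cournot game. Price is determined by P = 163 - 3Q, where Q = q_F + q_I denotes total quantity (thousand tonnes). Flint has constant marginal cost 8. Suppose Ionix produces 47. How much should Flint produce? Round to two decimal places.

With the rival's output fixed at 47, Flint's profit is π_F = (163 - 3·47 - 3q_F)q_F - (8q_F) = (22 - 3q_F)q_F - (8q_F).
∂π_F/∂q_F = 14 - 6q_F = 0, so q_F = 7/3.

2.33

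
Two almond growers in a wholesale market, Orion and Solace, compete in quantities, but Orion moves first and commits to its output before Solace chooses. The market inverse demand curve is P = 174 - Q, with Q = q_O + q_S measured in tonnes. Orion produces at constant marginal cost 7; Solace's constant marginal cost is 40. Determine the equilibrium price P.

57

The follower Solace best-responds to any q_O: π_S = (174 - Q)q_S - 40q_S.
∂π_S/∂q_S = 134 - q_O - 2q_S = 0 gives the reaction function q_S = (134 - q_O)/2.
Orion substitutes q_S(q_O) into its own profit: π_O = q_O(174 - q_O - (134 - q_O)/2) - 7q_O = (107 - (1/2)q_O)q_O - 7q_O.
The leader's first-order condition 100 - q_O = 0 yields q_O = 100.
Then q_S = (134 - 100)/2 = 17.
Total output Q = 117, so price P = 174 - 117 = 57.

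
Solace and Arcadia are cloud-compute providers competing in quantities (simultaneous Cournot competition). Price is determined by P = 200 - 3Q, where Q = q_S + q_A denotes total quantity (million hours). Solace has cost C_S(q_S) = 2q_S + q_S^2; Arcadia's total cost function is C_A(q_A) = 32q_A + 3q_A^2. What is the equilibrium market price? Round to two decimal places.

Solace's profit: π_S = (200 - 3Q)q_S - (2q_S + q_S²). Setting ∂π_S/∂q_S = 0: 198 - 8q_S - 3(q_A) = 0.
Arcadia's first-order condition: 168 - 12q_A - 3(q_S) = 0.
Best responses: q_S = (198 - 3q_A)/8, q_A = (168 - 3q_S)/12.
Substituting one into the other gives q_S = 624/29 and q_A = 250/29.
Total output Q = 874/29, so price P = 200 - 3·(874/29) = 109.5862.

109.59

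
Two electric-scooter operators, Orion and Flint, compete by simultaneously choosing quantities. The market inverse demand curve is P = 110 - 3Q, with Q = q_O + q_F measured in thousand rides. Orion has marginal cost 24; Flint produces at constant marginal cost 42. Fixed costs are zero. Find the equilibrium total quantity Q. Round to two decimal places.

Orion's profit: π_O = (110 - 3Q)q_O - (24q_O). Setting ∂π_O/∂q_O = 0: 86 - 6q_O - 3(q_F) = 0.
Flint's profit: π_F = (110 - 3Q)q_F - (42q_F). Setting ∂π_F/∂q_F = 0: 68 - 6q_F - 3(q_O) = 0.
So q_O = (86 - 3q_F)/6 and q_F = (68 - 3q_O)/6.
Substituting one into the other gives q_O = 104/9 and q_F = 50/9.
Total output Q = 104/9 + 50/9 = 154/9.

17.11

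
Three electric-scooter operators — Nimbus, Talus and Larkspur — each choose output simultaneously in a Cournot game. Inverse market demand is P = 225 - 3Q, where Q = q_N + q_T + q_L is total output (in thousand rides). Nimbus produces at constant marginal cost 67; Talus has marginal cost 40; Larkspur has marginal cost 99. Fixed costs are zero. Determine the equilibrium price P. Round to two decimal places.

107.75

Nimbus's profit: π_N = (225 - 3Q)q_N - (67q_N). Setting ∂π_N/∂q_N = 0: 158 - 6q_N - 3(q_T + q_L) = 0.
Talus's first-order condition: 185 - 6q_T - 3(q_N + q_L) = 0.
Larkspur's profit: π_L = (225 - 3Q)q_L - (99q_L). Setting ∂π_L/∂q_L = 0: 126 - 6q_L - 3(q_N + q_T) = 0.
Adding the 3 first-order conditions: 469 − 12Q = 0, so Q = 469/12.
Back-substituting: q_N = (158 − 469/4)/3 = 163/12, q_T = (185 − 469/4)/3 = 271/12, q_L = (126 − 469/4)/3 = 35/12.
Total output Q = 469/12, so price P = 225 - 3·(469/12) = 431/4.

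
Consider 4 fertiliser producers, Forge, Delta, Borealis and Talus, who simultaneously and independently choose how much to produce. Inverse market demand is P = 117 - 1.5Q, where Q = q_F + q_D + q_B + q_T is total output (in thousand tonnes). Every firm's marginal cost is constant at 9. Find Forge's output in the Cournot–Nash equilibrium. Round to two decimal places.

Each firm earns π_i = (117 - 1.5Q)q_i - 9q_i.
First-order condition (treating rivals' output as given): 108 - 3q_i - (3/2)·Σ_{j≠i} q_j = 0.
By symmetry each firm produces the same amount; substituting Σ_{j≠i} q_j = 3q_i yields q_i = 108/(15/2) = 72/5.

14.40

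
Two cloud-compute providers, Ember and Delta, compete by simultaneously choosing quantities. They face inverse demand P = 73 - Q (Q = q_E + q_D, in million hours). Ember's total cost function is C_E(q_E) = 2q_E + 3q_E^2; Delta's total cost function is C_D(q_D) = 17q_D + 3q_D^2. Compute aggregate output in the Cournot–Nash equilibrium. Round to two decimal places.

Ember's profit: π_E = (73 - Q)q_E - (2q_E + 3q_E²). Setting ∂π_E/∂q_E = 0: 71 - 8q_E - (q_D) = 0.
Delta's profit: π_D = (73 - Q)q_D - (17q_D + 3q_D²). Setting ∂π_D/∂q_D = 0: 56 - 8q_D - (q_E) = 0.
Best responses: q_E = (71 - q_D)/8, q_D = (56 - q_E)/8.
Substituting one into the other gives q_E = 512/63 and q_D = 377/63.
Total output Q = 512/63 + 377/63 = 127/9.

14.11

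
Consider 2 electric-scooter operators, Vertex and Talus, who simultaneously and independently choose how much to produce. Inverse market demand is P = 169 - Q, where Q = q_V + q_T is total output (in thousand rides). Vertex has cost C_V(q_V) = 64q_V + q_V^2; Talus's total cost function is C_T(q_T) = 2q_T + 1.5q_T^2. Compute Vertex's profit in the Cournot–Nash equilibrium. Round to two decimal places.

Vertex's profit: π_V = (169 - Q)q_V - (64q_V + q_V²). Setting ∂π_V/∂q_V = 0: 105 - 4q_V - (q_T) = 0.
Talus's first-order condition: 167 - 5q_T - (q_V) = 0.
So q_V = (105 - q_T)/4 and q_T = (167 - q_V)/5.
Solving the pair: q_V = 358/19, q_T = 563/19.
Price P = 169 - 921/19 = 120.5263.
Vertex's profit: 120.5263·(358/19) - 64·(358/19) - (358/19)² = 710.0499.

710.05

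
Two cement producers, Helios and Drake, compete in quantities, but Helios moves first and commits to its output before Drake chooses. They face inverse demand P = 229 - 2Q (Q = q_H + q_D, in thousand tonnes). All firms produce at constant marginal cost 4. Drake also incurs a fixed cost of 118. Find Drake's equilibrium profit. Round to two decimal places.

Solve by backward induction. Given q_H, the follower Drake maximises π_D = (229 - 2q_H - 2q_D)q_D - 4q_D.
Setting the follower's marginal profit to zero, 225 - 2q_H - 4q_D = 0, i.e. q_D = (225 - 2q_H)/4.
The leader anticipates this reaction. Substituting into P = 229 - 2Q gives P = 233/2 - q_H, so π_H = (233/2 - q_H)q_H - 4q_H.
Leader FOC: 225/2 - 2q_H = 0, so q_H = 225/4.
Then q_D = (225 - 2·(225/4))/4 = 225/8.
Price P = 229 - 2·(675/8) = 241/4.
Drake's profit: (241/4 - 4)·(225/8) - 118 = 1464.0313.

1464.03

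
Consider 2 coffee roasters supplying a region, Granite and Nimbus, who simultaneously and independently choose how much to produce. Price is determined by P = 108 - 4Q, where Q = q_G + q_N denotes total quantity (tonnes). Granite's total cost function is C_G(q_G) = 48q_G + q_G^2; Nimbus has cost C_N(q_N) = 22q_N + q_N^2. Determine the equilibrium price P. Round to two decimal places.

66.29

Granite's profit: π_G = (108 - 4Q)q_G - (48q_G + q_G²). Setting ∂π_G/∂q_G = 0: 60 - 10q_G - 4(q_N) = 0.
Nimbus's profit: π_N = (108 - 4Q)q_N - (22q_N + q_N²). Setting ∂π_N/∂q_N = 0: 86 - 10q_N - 4(q_G) = 0.
So q_G = (60 - 4q_N)/10 and q_N = (86 - 4q_G)/10.
Solving the pair: q_G = 64/21, q_N = 155/21.
Total output Q = 73/7, so price P = 108 - 4·(73/7) = 464/7.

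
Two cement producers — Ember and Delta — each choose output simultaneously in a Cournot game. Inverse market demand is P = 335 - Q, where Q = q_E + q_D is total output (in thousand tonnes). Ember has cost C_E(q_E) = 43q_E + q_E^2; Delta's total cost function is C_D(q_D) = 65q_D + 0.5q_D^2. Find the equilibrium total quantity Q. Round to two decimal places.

126.73

Ember's profit: π_E = (335 - Q)q_E - (43q_E + q_E²). Setting ∂π_E/∂q_E = 0: 292 - 4q_E - (q_D) = 0.
Delta's profit: π_D = (335 - Q)q_D - (65q_D + (1/2)q_D²). Setting ∂π_D/∂q_D = 0: 270 - 3q_D - (q_E) = 0.
Best responses: q_E = (292 - q_D)/4, q_D = (270 - q_E)/3.
Substituting one into the other gives q_E = 606/11 and q_D = 788/11.
Total output Q = 606/11 + 788/11 = 1394/11.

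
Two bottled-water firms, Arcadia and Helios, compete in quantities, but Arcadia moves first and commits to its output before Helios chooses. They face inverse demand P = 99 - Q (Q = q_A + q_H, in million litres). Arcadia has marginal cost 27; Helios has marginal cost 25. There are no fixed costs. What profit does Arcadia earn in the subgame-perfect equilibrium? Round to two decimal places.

Solve by backward induction. Given q_A, the follower Helios maximises π_H = (99 - q_A - q_H)q_H - 25q_H.
Setting the follower's marginal profit to zero, 74 - q_A - 2q_H = 0, i.e. q_H = (74 - q_A)/2.
Arcadia substitutes q_H(q_A) into its own profit: π_A = q_A(99 - q_A - (74 - q_A)/2) - 27q_A = (62 - (1/2)q_A)q_A - 27q_A.
Leader FOC: 35 - q_A = 0, so q_A = 35.
Then q_H = (74 - 35)/2 = 39/2.
Price P = 99 - 109/2 = 89/2.
Arcadia's profit: (89/2 - 27)·35 = 1225/2.

612.50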